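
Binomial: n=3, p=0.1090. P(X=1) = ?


C(3,1) = 3
p^1 = 0.109000
(1-p)^2 = 0.793881
P = 3 * 0.109000 * 0.793881 = 0.2596

P(X=1) = 0.2596


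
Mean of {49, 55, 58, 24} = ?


Sum = 49 + 55 + 58 + 24 = 186
n = 4
Mean = 186/4 = 46.5000

Mean = 46.5000


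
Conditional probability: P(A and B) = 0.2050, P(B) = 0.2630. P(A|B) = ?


P(A|B) = 0.2050/0.2630 = 0.7795

P(A|B) = 0.7795


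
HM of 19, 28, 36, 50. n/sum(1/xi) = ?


Sum of reciprocals = 1/19 + 1/28 + 1/36 + 1/50 = 0.136124
HM = 4/0.136124 = 29.3850

HM = 29.3850


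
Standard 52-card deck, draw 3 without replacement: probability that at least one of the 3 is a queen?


P(at least one) = 1 - P(none)
P(none) = (48/52) × (47/51) × (46/50) = 0.782624
P(at least one) = 1 - 0.782624 = 0.2174

P = 0.2174


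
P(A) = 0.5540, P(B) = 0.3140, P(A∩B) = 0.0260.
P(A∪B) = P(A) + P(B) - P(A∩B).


P(A∪B) = 0.5540 + 0.3140 - 0.0260
= 0.8680 - 0.0260
= 0.8420

P(A∪B) = 0.8420


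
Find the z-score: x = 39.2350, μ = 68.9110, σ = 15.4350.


z = (39.2350 - 68.9110)/15.4350
= -29.6760/15.4350
= -1.9226

z = -1.9226


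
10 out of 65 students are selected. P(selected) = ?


P = 10/65 = 0.1538

P = 0.1538


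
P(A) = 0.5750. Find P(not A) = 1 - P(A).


P(not A) = 1 - 0.5750 = 0.4250

P(not A) = 0.4250


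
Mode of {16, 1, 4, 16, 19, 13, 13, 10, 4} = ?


Frequencies: 1:1, 4:2, 10:1, 13:2, 16:2, 19:1
Max frequency = 2
Mode = 4, 13, 16

Mode = 4, 13, 16


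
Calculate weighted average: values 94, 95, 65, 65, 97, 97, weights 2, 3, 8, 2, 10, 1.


Numerator = 94*2 + 95*3 + 65*8 + 65*2 + 97*10 + 97*1 = 2190
Denominator = 2 + 3 + 8 + 2 + 10 + 1 = 26
WM = 2190/26 = 84.2308

WM = 84.2308


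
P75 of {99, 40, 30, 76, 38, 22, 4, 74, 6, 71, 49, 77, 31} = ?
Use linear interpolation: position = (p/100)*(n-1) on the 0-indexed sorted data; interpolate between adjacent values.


Sorted: 4, 6, 22, 30, 31, 38, 40, 49, 71, 74, 76, 77, 99
n = 13
Index = 75/100 * 12 = 9.0000
Lower = data[9] = 74, Upper = data[10] = 76
P75 = 74 + 0*(2) = 74.0000

P75 = 74.0000


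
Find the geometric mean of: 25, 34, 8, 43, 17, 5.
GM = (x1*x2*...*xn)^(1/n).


Product = 25 × 34 × 8 × 43 × 17 × 5 = 24854000
GM = 24854000^(1/6) = 17.0831

GM = 17.0831


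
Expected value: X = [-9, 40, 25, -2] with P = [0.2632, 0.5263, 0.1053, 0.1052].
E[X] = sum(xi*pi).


E[X] = -9*0.2632 + 40*0.5263 + 25*0.1053 - 2*0.1052
= -2.3688 + 21.0520 + 2.6325 - 0.2104
= 21.1053

E[X] = 21.1053


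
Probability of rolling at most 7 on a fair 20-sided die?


Favorable outcomes (roll ≤ 7): 7
Total outcomes = 20
P = 7/20 = 0.3500

P = 0.3500


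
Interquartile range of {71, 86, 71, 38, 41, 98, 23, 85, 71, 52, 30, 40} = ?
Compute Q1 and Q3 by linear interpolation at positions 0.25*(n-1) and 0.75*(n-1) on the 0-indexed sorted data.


Sorted: 23, 30, 38, 40, 41, 52, 71, 71, 71, 85, 86, 98
Q1 (25th %ile) = 39.5000
Q3 (75th %ile) = 74.5000
IQR = 74.5000 - 39.5000 = 35.0000

IQR = 35.0000


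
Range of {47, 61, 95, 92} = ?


Max = 95, Min = 47
Range = 95 - 47 = 48

Range = 48


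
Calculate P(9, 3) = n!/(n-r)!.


P(9,3) = 9!/6!
= 362880/720
= 504

P(9,3) = 504


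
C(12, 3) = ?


C(12,3) = 12!/(3! × 9!)
= 479001600/(6 × 362880)
= 220

C(12,3) = 220


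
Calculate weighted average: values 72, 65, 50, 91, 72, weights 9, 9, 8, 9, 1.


Numerator = 72*9 + 65*9 + 50*8 + 91*9 + 72*1 = 2524
Denominator = 9 + 9 + 8 + 9 + 1 = 36
WM = 2524/36 = 70.1111

WM = 70.1111


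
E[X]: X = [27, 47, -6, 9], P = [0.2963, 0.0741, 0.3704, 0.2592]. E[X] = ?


E[X] = 27*0.2963 + 47*0.0741 - 6*0.3704 + 9*0.2592
= 8.0001 + 3.4827 - 2.2224 + 2.3328
= 11.5932

E[X] = 11.5932


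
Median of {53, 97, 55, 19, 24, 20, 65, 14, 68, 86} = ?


Sorted: 14, 19, 20, 24, 53, 55, 65, 68, 86, 97
n = 10 (even)
Middle values: 53 and 55
Median = (53+55)/2 = 54.0000

Median = 54.0000


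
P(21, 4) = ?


P(21,4) = 21!/17!
= 51090942171709440000/355687428096000
= 143640

P(21,4) = 143640


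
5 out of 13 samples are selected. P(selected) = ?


P = 5/13 = 0.3846

P = 0.3846


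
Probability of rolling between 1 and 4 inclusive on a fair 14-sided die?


Favorable outcomes (1 ≤ roll ≤ 4): 4
Total outcomes = 14
P = 4/14 = 0.2857

P = 0.2857


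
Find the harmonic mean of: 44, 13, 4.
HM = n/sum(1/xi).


Sum of reciprocals = 1/44 + 1/13 + 1/4 = 0.349650
HM = 3/0.349650 = 8.5800

HM = 8.5800


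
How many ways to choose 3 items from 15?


C(15,3) = 15!/(3! × 12!)
= 1307674368000/(6 × 479001600)
= 455

C(15,3) = 455


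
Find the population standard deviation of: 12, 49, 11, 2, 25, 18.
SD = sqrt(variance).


Mean = 19.5000
Variance = 222.9167
SD = sqrt(222.9167) = 14.9304

SD = 14.9304


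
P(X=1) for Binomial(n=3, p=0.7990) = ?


C(3,1) = 3
p^1 = 0.799000
(1-p)^2 = 0.040401
P = 3 * 0.799000 * 0.040401 = 0.0968

P(X=1) = 0.0968


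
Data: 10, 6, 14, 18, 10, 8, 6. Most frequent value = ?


Frequencies: 6:2, 8:1, 10:2, 14:1, 18:1
Max frequency = 2
Mode = 6, 10

Mode = 6, 10


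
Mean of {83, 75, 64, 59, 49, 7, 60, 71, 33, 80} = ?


Sum = 83 + 75 + 64 + 59 + 49 + 7 + 60 + 71 + 33 + 80 = 581
n = 10
Mean = 581/10 = 58.1000

Mean = 58.1000


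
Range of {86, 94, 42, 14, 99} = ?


Max = 99, Min = 14
Range = 99 - 14 = 85

Range = 85


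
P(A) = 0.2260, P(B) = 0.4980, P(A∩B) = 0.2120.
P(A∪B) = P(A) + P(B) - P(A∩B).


P(A∪B) = 0.2260 + 0.4980 - 0.2120
= 0.7240 - 0.2120
= 0.5120

P(A∪B) = 0.5120


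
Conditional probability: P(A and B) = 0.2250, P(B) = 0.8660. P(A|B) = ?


P(A|B) = 0.2250/0.8660 = 0.2598

P(A|B) = 0.2598


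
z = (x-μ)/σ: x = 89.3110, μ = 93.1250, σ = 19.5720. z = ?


z = (89.3110 - 93.1250)/19.5720
= -3.8140/19.5720
= -0.1949

z = -0.1949


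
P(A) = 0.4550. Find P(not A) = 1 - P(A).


P(not A) = 1 - 0.4550 = 0.5450

P(not A) = 0.5450


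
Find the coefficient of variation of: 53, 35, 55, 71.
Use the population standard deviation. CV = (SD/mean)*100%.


Mean = 53.5000
SD = 12.7574
CV = (12.7574/53.5000)*100 = 23.8455%

CV = 23.8455%


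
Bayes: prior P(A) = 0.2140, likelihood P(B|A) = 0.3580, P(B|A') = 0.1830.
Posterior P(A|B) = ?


P(B) = P(B|A)*P(A) + P(B|A')*P(A')
= 0.3580*0.2140 + 0.1830*0.7860
= 0.076612 + 0.143838 = 0.220450
P(A|B) = 0.076612/0.220450 = 0.3475

P(A|B) = 0.3475


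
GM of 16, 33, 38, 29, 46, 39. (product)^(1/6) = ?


Product = 16 × 33 × 38 × 29 × 46 × 39 = 1043849664
GM = 1043849664^(1/6) = 31.8498

GM = 31.8498


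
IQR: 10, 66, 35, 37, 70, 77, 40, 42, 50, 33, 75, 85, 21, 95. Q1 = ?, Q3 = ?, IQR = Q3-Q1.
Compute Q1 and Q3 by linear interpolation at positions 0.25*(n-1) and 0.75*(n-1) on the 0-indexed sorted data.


Sorted: 10, 21, 33, 35, 37, 40, 42, 50, 66, 70, 75, 77, 85, 95
Q1 (25th %ile) = 35.5000
Q3 (75th %ile) = 73.7500
IQR = 73.7500 - 35.5000 = 38.2500

IQR = 38.2500


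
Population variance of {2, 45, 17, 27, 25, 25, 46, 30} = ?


Mean = 27.1250
Squared deviations: 631.2656, 319.5156, 102.5156, 0.0156, 4.5156, 4.5156, 356.2656, 8.2656
Sum = 1426.8750
Variance = 1426.8750/8 = 178.3594

Variance = 178.3594


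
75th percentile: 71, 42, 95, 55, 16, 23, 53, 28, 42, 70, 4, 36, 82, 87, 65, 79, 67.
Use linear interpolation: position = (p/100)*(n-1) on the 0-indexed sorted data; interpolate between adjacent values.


Sorted: 4, 16, 23, 28, 36, 42, 42, 53, 55, 65, 67, 70, 71, 79, 82, 87, 95
n = 17
Index = 75/100 * 16 = 12.0000
Lower = data[12] = 71, Upper = data[13] = 79
P75 = 71 + 0*(8) = 71.0000

P75 = 71.0000


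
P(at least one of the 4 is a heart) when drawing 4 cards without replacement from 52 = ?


P(at least one) = 1 - P(none)
P(none) = (39/52) × (38/51) × (37/50) × (36/49) = 0.303818
P(at least one) = 1 - 0.303818 = 0.6962

P = 0.6962


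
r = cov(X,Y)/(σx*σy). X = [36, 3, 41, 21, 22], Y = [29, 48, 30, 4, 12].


Mean X = 24.6000, Mean Y = 24.6000
SD X = 13.305638, SD Y = 15.357083
Cov = -51.960000
r = -51.960000/(13.305638*15.357083) = -0.2543

r = -0.2543


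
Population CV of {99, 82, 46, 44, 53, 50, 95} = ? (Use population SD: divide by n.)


Mean = 67.0000
SD = 22.3223
CV = (22.3223/67.0000)*100 = 33.3169%

CV = 33.3169%


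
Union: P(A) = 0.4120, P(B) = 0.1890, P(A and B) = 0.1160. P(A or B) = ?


P(A∪B) = 0.4120 + 0.1890 - 0.1160
= 0.6010 - 0.1160
= 0.4850

P(A∪B) = 0.4850


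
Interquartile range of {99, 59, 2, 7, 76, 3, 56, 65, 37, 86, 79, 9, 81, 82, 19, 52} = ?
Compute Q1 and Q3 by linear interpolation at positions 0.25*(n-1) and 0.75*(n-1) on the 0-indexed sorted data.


Sorted: 2, 3, 7, 9, 19, 37, 52, 56, 59, 65, 76, 79, 81, 82, 86, 99
Q1 (25th %ile) = 16.5000
Q3 (75th %ile) = 79.5000
IQR = 79.5000 - 16.5000 = 63.0000

IQR = 63.0000


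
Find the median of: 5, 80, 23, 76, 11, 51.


Sorted: 5, 11, 23, 51, 76, 80
n = 6 (even)
Middle values: 23 and 51
Median = (23+51)/2 = 37.0000

Median = 37.0000


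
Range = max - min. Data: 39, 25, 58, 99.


Max = 99, Min = 25
Range = 99 - 25 = 74

Range = 74


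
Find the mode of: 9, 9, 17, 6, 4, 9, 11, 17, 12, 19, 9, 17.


Frequencies: 4:1, 6:1, 9:4, 11:1, 12:1, 17:3, 19:1
Max frequency = 4
Mode = 9

Mode = 9


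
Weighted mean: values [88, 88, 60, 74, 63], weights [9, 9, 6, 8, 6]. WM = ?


Numerator = 88*9 + 88*9 + 60*6 + 74*8 + 63*6 = 2914
Denominator = 9 + 9 + 6 + 8 + 6 = 38
WM = 2914/38 = 76.6842

WM = 76.6842


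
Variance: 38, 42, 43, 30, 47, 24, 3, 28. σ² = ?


Mean = 31.8750
Squared deviations: 37.5156, 102.5156, 123.7656, 3.5156, 228.7656, 62.0156, 833.7656, 15.0156
Sum = 1406.8750
Variance = 1406.8750/8 = 175.8594

Variance = 175.8594


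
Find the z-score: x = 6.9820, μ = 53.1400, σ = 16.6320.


z = (6.9820 - 53.1400)/16.6320
= -46.1580/16.6320
= -2.7753

z = -2.7753


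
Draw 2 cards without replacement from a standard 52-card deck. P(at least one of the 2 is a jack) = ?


P(at least one) = 1 - P(none)
P(none) = (48/52) × (47/51) = 0.850679
P(at least one) = 1 - 0.850679 = 0.1493

P = 0.1493


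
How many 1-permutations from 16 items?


P(16,1) = 16!/15!
= 20922789888000/1307674368000
= 16

P(16,1) = 16


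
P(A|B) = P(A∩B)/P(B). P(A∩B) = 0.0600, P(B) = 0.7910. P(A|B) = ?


P(A|B) = 0.0600/0.7910 = 0.0759

P(A|B) = 0.0759


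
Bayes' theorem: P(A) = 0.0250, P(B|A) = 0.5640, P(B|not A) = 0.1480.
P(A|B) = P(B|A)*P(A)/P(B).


P(B) = P(B|A)*P(A) + P(B|A')*P(A')
= 0.5640*0.0250 + 0.1480*0.9750
= 0.014100 + 0.144300 = 0.158400
P(A|B) = 0.014100/0.158400 = 0.0890

P(A|B) = 0.0890


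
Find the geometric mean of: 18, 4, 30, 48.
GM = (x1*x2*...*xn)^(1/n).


Product = 18 × 4 × 30 × 48 = 103680
GM = 103680^(1/4) = 17.9442

GM = 17.9442


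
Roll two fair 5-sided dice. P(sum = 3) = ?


Total outcomes = 5×5 = 25
Favorable (sum = 3): 2
P = 2/25 = 0.0800

P = 0.0800


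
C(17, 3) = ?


C(17,3) = 17!/(3! × 14!)
= 355687428096000/(6 × 87178291200)
= 680

C(17,3) = 680


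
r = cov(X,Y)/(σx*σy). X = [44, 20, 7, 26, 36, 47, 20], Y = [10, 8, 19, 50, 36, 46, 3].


Mean X = 28.5714, Mean Y = 24.5714
SD X = 13.372222, SD Y = 17.807359
Cov = 90.959184
r = 90.959184/(13.372222*17.807359) = 0.3820

r = 0.3820


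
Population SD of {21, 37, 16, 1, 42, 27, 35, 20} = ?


Mean = 24.8750
Variance = 154.3594
SD = sqrt(154.3594) = 12.4241

SD = 12.4241


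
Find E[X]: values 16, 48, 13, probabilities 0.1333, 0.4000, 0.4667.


E[X] = 16*0.1333 + 48*0.4000 + 13*0.4667
= 2.1328 + 19.2000 + 6.0671
= 27.3999

E[X] = 27.3999


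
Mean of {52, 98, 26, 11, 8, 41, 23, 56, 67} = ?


Sum = 52 + 98 + 26 + 11 + 8 + 41 + 23 + 56 + 67 = 382
n = 9
Mean = 382/9 = 42.4444

Mean = 42.4444


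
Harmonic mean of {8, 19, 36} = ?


Sum of reciprocals = 1/8 + 1/19 + 1/36 = 0.205409
HM = 3/0.205409 = 14.6050

HM = 14.6050


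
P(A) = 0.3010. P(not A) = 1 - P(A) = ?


P(not A) = 1 - 0.3010 = 0.6990

P(not A) = 0.6990


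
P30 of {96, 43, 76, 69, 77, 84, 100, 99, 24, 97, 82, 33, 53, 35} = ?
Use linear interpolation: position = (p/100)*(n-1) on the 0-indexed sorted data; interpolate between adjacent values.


Sorted: 24, 33, 35, 43, 53, 69, 76, 77, 82, 84, 96, 97, 99, 100
n = 14
Index = 30/100 * 13 = 3.9000
Lower = data[3] = 43, Upper = data[4] = 53
P30 = 43 + 0.9000*(10) = 52.0000

P30 = 52.0000


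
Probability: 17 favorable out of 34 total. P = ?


P = 17/34 = 0.5000

P = 0.5000


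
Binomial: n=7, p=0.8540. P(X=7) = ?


C(7,7) = 1
p^7 = 0.331288
(1-p)^0 = 1.000000
P = 1 * 0.331288 * 1.000000 = 0.3313

P(X=7) = 0.3313


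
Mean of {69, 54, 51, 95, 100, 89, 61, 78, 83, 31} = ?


Sum = 69 + 54 + 51 + 95 + 100 + 89 + 61 + 78 + 83 + 31 = 711
n = 10
Mean = 711/10 = 71.1000

Mean = 71.1000


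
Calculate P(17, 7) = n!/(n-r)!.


P(17,7) = 17!/10!
= 355687428096000/3628800
= 98017920

P(17,7) = 98017920


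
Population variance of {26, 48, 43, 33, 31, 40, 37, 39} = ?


Mean = 37.1250
Squared deviations: 123.7656, 118.2656, 34.5156, 17.0156, 37.5156, 8.2656, 0.0156, 3.5156
Sum = 342.8750
Variance = 342.8750/8 = 42.8594

Variance = 42.8594


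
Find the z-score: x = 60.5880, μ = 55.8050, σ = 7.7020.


z = (60.5880 - 55.8050)/7.7020
= 4.7830/7.7020
= 0.6210

z = 0.6210


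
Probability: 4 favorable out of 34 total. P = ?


P = 4/34 = 0.1176

P = 0.1176


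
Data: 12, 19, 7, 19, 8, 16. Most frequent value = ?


Frequencies: 7:1, 8:1, 12:1, 16:1, 19:2
Max frequency = 2
Mode = 19

Mode = 19


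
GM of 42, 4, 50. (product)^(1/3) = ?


Product = 42 × 4 × 50 = 8400
GM = 8400^(1/3) = 20.3279

GM = 20.3279


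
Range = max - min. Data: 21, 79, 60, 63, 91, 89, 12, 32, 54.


Max = 91, Min = 12
Range = 91 - 12 = 79

Range = 79


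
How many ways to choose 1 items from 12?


C(12,1) = 12!/(1! × 11!)
= 479001600/(1 × 39916800)
= 12

C(12,1) = 12


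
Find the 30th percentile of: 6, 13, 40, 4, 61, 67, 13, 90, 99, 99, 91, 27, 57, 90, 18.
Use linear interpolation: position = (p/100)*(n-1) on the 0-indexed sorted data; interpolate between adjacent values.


Sorted: 4, 6, 13, 13, 18, 27, 40, 57, 61, 67, 90, 90, 91, 99, 99
n = 15
Index = 30/100 * 14 = 4.2000
Lower = data[4] = 18, Upper = data[5] = 27
P30 = 18 + 0.2000*(9) = 19.8000

P30 = 19.8000


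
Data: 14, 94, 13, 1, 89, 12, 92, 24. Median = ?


Sorted: 1, 12, 13, 14, 24, 89, 92, 94
n = 8 (even)
Middle values: 14 and 24
Median = (14+24)/2 = 19.0000

Median = 19.0000


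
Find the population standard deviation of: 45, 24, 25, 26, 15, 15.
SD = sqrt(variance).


Mean = 25.0000
Variance = 100.3333
SD = sqrt(100.3333) = 10.0167

SD = 10.0167


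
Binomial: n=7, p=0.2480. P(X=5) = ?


C(7,5) = 21
p^5 = 0.000938
(1-p)^2 = 0.565504
P = 21 * 0.000938 * 0.565504 = 0.0111

P(X=5) = 0.0111


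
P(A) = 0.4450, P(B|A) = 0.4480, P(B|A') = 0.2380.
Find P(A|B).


P(B) = P(B|A)*P(A) + P(B|A')*P(A')
= 0.4480*0.4450 + 0.2380*0.5550
= 0.199360 + 0.132090 = 0.331450
P(A|B) = 0.199360/0.331450 = 0.6015

P(A|B) = 0.6015


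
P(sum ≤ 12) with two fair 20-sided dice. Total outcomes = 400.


Total outcomes = 20×20 = 400
Favorable (sum ≤ 12): 66
P = 66/400 = 0.1650

P = 0.1650


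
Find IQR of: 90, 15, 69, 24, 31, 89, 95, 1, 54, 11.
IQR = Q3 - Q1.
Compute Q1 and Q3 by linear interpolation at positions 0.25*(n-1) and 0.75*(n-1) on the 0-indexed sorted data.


Sorted: 1, 11, 15, 24, 31, 54, 69, 89, 90, 95
Q1 (25th %ile) = 17.2500
Q3 (75th %ile) = 84.0000
IQR = 84.0000 - 17.2500 = 66.7500

IQR = 66.7500


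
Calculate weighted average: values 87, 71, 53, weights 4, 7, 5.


Numerator = 87*4 + 71*7 + 53*5 = 1110
Denominator = 4 + 7 + 5 = 16
WM = 1110/16 = 69.3750

WM = 69.3750


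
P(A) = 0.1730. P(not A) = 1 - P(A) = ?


P(not A) = 1 - 0.1730 = 0.8270

P(not A) = 0.8270


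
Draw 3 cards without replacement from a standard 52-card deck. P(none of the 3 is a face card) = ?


P(no face cards) = (40/52) × (39/51) × (38/50)
= 0.4471

P = 0.4471


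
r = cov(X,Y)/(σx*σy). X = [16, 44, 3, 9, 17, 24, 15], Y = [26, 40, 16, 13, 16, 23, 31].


Mean X = 18.2857, Mean Y = 23.5714
SD X = 12.138655, SD Y = 8.926000
Cov = 87.551020
r = 87.551020/(12.138655*8.926000) = 0.8080

r = 0.8080


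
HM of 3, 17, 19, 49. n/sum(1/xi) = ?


Sum of reciprocals = 1/3 + 1/17 + 1/19 + 1/49 = 0.465197
HM = 4/0.465197 = 8.5985

HM = 8.5985


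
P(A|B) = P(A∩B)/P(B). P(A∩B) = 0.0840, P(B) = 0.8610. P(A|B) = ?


P(A|B) = 0.0840/0.8610 = 0.0976

P(A|B) = 0.0976


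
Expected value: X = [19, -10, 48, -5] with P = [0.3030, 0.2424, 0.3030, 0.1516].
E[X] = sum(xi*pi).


E[X] = 19*0.3030 - 10*0.2424 + 48*0.3030 - 5*0.1516
= 5.7570 - 2.4240 + 14.5440 - 0.7580
= 17.1190

E[X] = 17.1190


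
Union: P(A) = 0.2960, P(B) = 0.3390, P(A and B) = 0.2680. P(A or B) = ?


P(A∪B) = 0.2960 + 0.3390 - 0.2680
= 0.6350 - 0.2680
= 0.3670

P(A∪B) = 0.3670


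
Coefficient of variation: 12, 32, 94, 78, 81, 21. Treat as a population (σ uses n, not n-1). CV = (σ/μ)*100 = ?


Mean = 53.0000
SD = 32.2387
CV = (32.2387/53.0000)*100 = 60.8277%

CV = 60.8277%


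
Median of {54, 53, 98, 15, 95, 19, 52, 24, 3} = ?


Sorted: 3, 15, 19, 24, 52, 53, 54, 95, 98
n = 9 (odd)
Middle value = 52

Median = 52


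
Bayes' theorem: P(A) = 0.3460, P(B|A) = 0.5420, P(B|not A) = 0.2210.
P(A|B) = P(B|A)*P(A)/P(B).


P(B) = P(B|A)*P(A) + P(B|A')*P(A')
= 0.5420*0.3460 + 0.2210*0.6540
= 0.187532 + 0.144534 = 0.332066
P(A|B) = 0.187532/0.332066 = 0.5647

P(A|B) = 0.5647


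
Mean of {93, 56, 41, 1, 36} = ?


Sum = 93 + 56 + 41 + 1 + 36 = 227
n = 5
Mean = 227/5 = 45.4000

Mean = 45.4000


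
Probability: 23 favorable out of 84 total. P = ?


P = 23/84 = 0.2738

P = 0.2738


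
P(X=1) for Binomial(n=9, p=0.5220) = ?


C(9,1) = 9
p^1 = 0.522000
(1-p)^8 = 0.002725
P = 9 * 0.522000 * 0.002725 = 0.0128

P(X=1) = 0.0128


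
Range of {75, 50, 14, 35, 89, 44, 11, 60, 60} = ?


Max = 89, Min = 11
Range = 89 - 11 = 78

Range = 78


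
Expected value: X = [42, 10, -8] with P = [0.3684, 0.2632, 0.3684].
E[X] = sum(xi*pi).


E[X] = 42*0.3684 + 10*0.2632 - 8*0.3684
= 15.4728 + 2.6320 - 2.9472
= 15.1576

E[X] = 15.1576


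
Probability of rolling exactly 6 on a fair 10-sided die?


Favorable outcomes (roll = 6): 1
Total outcomes = 10
P = 1/10 = 0.1000

P = 0.1000


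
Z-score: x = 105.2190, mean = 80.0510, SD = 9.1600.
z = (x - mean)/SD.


z = (105.2190 - 80.0510)/9.1600
= 25.1680/9.1600
= 2.7476

z = 2.7476


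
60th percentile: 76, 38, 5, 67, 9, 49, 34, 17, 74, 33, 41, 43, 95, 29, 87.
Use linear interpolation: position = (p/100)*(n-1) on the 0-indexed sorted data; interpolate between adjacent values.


Sorted: 5, 9, 17, 29, 33, 34, 38, 41, 43, 49, 67, 74, 76, 87, 95
n = 15
Index = 60/100 * 14 = 8.4000
Lower = data[8] = 43, Upper = data[9] = 49
P60 = 43 + 0.4000*(6) = 45.4000

P60 = 45.4000


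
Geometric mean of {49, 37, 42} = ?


Product = 49 × 37 × 42 = 76146
GM = 76146^(1/3) = 42.3853

GM = 42.3853


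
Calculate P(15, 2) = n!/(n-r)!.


P(15,2) = 15!/13!
= 1307674368000/6227020800
= 210

P(15,2) = 210


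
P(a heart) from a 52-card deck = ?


13 hearts in 52 cards
P = 13/52 = 0.2500

P = 0.2500


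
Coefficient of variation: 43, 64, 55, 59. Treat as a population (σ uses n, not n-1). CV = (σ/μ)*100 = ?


Mean = 55.2500
SD = 7.7581
CV = (7.7581/55.2500)*100 = 14.0417%

CV = 14.0417%


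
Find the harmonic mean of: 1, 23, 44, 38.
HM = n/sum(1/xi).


Sum of reciprocals = 1/1 + 1/23 + 1/44 + 1/38 = 1.092521
HM = 4/1.092521 = 3.6613

HM = 3.6613


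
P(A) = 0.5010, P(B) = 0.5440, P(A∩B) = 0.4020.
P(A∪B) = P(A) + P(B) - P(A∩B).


P(A∪B) = 0.5010 + 0.5440 - 0.4020
= 1.0450 - 0.4020
= 0.6430

P(A∪B) = 0.6430


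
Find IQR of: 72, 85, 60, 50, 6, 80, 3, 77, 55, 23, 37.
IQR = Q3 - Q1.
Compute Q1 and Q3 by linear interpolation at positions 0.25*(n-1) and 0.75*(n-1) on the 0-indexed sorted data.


Sorted: 3, 6, 23, 37, 50, 55, 60, 72, 77, 80, 85
Q1 (25th %ile) = 30.0000
Q3 (75th %ile) = 74.5000
IQR = 74.5000 - 30.0000 = 44.5000

IQR = 44.5000


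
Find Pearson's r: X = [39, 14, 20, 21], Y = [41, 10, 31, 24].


Mean X = 23.5000, Mean Y = 26.5000
SD X = 9.340771, SD Y = 11.280514
Cov = 93.000000
r = 93.000000/(9.340771*11.280514) = 0.8826

r = 0.8826


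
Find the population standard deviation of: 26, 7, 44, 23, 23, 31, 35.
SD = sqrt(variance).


Mean = 27.0000
Variance = 114.5714
SD = sqrt(114.5714) = 10.7038

SD = 10.7038


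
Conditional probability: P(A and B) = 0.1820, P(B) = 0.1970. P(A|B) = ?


P(A|B) = 0.1820/0.1970 = 0.9239

P(A|B) = 0.9239


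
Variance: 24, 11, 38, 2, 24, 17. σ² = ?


Mean = 19.3333
Squared deviations: 21.7778, 69.4444, 348.4444, 300.4444, 21.7778, 5.4444
Sum = 767.3333
Variance = 767.3333/6 = 127.8889

Variance = 127.8889


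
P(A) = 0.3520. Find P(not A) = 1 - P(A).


P(not A) = 1 - 0.3520 = 0.6480

P(not A) = 0.6480


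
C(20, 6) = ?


C(20,6) = 20!/(6! × 14!)
= 2432902008176640000/(720 × 87178291200)
= 38760

C(20,6) = 38760


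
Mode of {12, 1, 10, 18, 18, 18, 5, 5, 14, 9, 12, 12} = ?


Frequencies: 1:1, 5:2, 9:1, 10:1, 12:3, 14:1, 18:3
Max frequency = 3
Mode = 12, 18

Mode = 12, 18


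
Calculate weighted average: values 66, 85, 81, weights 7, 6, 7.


Numerator = 66*7 + 85*6 + 81*7 = 1539
Denominator = 7 + 6 + 7 = 20
WM = 1539/20 = 76.9500

WM = 76.9500


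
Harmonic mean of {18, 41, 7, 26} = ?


Sum of reciprocals = 1/18 + 1/41 + 1/7 + 1/26 = 0.261264
HM = 4/0.261264 = 15.3102

HM = 15.3102


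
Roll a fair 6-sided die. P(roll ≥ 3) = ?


Favorable outcomes (roll ≥ 3): 4
Total outcomes = 6
P = 4/6 = 0.6667

P = 0.6667


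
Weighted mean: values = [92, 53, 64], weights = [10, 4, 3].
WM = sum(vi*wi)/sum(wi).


Numerator = 92*10 + 53*4 + 64*3 = 1324
Denominator = 10 + 4 + 3 = 17
WM = 1324/17 = 77.8824

WM = 77.8824


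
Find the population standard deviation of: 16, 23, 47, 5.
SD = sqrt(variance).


Mean = 22.7500
Variance = 237.1875
SD = sqrt(237.1875) = 15.4009

SD = 15.4009


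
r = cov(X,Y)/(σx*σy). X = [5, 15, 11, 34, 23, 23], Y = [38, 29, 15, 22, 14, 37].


Mean X = 18.5000, Mean Y = 25.8333
SD X = 9.411872, SD Y = 9.616248
Cov = -26.083333
r = -26.083333/(9.411872*9.616248) = -0.2882

r = -0.2882


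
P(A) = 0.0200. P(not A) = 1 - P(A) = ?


P(not A) = 1 - 0.0200 = 0.9800

P(not A) = 0.9800


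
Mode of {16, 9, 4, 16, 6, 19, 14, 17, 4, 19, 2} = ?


Frequencies: 2:1, 4:2, 6:1, 9:1, 14:1, 16:2, 17:1, 19:2
Max frequency = 2
Mode = 4, 16, 19

Mode = 4, 16, 19


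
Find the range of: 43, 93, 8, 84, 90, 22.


Max = 93, Min = 8
Range = 93 - 8 = 85

Range = 85


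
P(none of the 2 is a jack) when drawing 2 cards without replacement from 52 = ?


P(no jacks) = (48/52) × (47/51)
= 0.8507

P = 0.8507


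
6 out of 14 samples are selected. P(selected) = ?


P = 6/14 = 0.4286

P = 0.4286


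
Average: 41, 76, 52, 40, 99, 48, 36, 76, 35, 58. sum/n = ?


Sum = 41 + 76 + 52 + 40 + 99 + 48 + 36 + 76 + 35 + 58 = 561
n = 10
Mean = 561/10 = 56.1000

Mean = 56.1000


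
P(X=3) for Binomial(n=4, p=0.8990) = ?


C(4,3) = 4
p^3 = 0.726573
(1-p)^1 = 0.101000
P = 4 * 0.726573 * 0.101000 = 0.2935

P(X=3) = 0.2935


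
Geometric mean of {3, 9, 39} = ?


Product = 3 × 9 × 39 = 1053
GM = 1053^(1/3) = 10.1736

GM = 10.1736


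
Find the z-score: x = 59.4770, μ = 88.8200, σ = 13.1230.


z = (59.4770 - 88.8200)/13.1230
= -29.3430/13.1230
= -2.2360

z = -2.2360


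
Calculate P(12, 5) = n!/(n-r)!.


P(12,5) = 12!/7!
= 479001600/5040
= 95040

P(12,5) = 95040


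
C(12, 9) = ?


C(12,9) = 12!/(9! × 3!)
= 479001600/(362880 × 6)
= 220

C(12,9) = 220


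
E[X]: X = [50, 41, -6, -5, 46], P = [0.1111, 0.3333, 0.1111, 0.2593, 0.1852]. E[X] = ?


E[X] = 50*0.1111 + 41*0.3333 - 6*0.1111 - 5*0.2593 + 46*0.1852
= 5.5550 + 13.6653 - 0.6666 - 1.2965 + 8.5192
= 25.7764

E[X] = 25.7764


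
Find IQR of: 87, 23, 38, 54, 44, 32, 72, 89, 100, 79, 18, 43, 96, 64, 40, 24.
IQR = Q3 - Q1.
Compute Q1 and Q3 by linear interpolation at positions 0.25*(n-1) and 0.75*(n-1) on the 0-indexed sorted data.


Sorted: 18, 23, 24, 32, 38, 40, 43, 44, 54, 64, 72, 79, 87, 89, 96, 100
Q1 (25th %ile) = 36.5000
Q3 (75th %ile) = 81.0000
IQR = 81.0000 - 36.5000 = 44.5000

IQR = 44.5000


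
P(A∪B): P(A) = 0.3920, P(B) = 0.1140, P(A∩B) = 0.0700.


P(A∪B) = 0.3920 + 0.1140 - 0.0700
= 0.5060 - 0.0700
= 0.4360

P(A∪B) = 0.4360


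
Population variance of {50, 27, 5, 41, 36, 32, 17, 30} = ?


Mean = 29.7500
Squared deviations: 410.0625, 7.5625, 612.5625, 126.5625, 39.0625, 5.0625, 162.5625, 0.0625
Sum = 1363.5000
Variance = 1363.5000/8 = 170.4375

Variance = 170.4375


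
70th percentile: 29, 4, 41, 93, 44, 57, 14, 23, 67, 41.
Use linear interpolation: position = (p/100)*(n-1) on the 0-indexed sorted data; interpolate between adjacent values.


Sorted: 4, 14, 23, 29, 41, 41, 44, 57, 67, 93
n = 10
Index = 70/100 * 9 = 6.3000
Lower = data[6] = 44, Upper = data[7] = 57
P70 = 44 + 0.3000*(13) = 47.9000

P70 = 47.9000


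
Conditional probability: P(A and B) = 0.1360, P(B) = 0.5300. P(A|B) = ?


P(A|B) = 0.1360/0.5300 = 0.2566

P(A|B) = 0.2566


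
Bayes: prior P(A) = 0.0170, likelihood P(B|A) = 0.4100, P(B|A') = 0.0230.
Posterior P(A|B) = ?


P(B) = P(B|A)*P(A) + P(B|A')*P(A')
= 0.4100*0.0170 + 0.0230*0.9830
= 0.006970 + 0.022609 = 0.029579
P(A|B) = 0.006970/0.029579 = 0.2356

P(A|B) = 0.2356


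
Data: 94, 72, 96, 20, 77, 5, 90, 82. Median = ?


Sorted: 5, 20, 72, 77, 82, 90, 94, 96
n = 8 (even)
Middle values: 77 and 82
Median = (77+82)/2 = 79.5000

Median = 79.5000


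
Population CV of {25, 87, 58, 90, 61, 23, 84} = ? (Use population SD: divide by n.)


Mean = 61.1429
SD = 26.1721
CV = (26.1721/61.1429)*100 = 42.8049%

CV = 42.8049%


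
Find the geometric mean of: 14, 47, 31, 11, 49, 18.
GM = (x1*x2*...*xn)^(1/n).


Product = 14 × 47 × 31 × 11 × 49 × 18 = 197901396
GM = 197901396^(1/6) = 24.1402

GM = 24.1402


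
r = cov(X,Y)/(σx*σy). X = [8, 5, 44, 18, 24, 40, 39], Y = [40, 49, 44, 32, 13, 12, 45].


Mean X = 25.4286, Mean Y = 33.5714
SD X = 14.734383, SD Y = 14.191115
Cov = -50.244898
r = -50.244898/(14.734383*14.191115) = -0.2403

r = -0.2403


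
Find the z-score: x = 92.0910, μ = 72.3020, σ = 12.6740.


z = (92.0910 - 72.3020)/12.6740
= 19.7890/12.6740
= 1.5614

z = 1.5614


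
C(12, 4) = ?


C(12,4) = 12!/(4! × 8!)
= 479001600/(24 × 40320)
= 495

C(12,4) = 495


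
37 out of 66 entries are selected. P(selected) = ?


P = 37/66 = 0.5606

P = 0.5606


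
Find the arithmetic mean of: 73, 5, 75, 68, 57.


Sum = 73 + 5 + 75 + 68 + 57 = 278
n = 5
Mean = 278/5 = 55.6000

Mean = 55.6000


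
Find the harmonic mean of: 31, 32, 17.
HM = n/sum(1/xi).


Sum of reciprocals = 1/31 + 1/32 + 1/17 = 0.122332
HM = 3/0.122332 = 24.5235

HM = 24.5235


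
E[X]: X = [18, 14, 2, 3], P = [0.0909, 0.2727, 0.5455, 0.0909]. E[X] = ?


E[X] = 18*0.0909 + 14*0.2727 + 2*0.5455 + 3*0.0909
= 1.6362 + 3.8178 + 1.0910 + 0.2727
= 6.8177

E[X] = 6.8177


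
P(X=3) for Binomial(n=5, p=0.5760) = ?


C(5,3) = 10
p^3 = 0.191103
(1-p)^2 = 0.179776
P = 10 * 0.191103 * 0.179776 = 0.3436

P(X=3) = 0.3436


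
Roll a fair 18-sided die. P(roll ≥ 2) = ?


Favorable outcomes (roll ≥ 2): 17
Total outcomes = 18
P = 17/18 = 0.9444

P = 0.9444


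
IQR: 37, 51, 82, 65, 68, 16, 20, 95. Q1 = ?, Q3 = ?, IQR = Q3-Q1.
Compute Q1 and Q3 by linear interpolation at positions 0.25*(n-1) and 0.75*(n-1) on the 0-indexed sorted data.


Sorted: 16, 20, 37, 51, 65, 68, 82, 95
Q1 (25th %ile) = 32.7500
Q3 (75th %ile) = 71.5000
IQR = 71.5000 - 32.7500 = 38.7500

IQR = 38.7500


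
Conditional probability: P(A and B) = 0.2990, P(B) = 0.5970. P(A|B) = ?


P(A|B) = 0.2990/0.5970 = 0.5008

P(A|B) = 0.5008


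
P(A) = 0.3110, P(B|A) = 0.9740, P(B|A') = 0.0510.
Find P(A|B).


P(B) = P(B|A)*P(A) + P(B|A')*P(A')
= 0.9740*0.3110 + 0.0510*0.6890
= 0.302914 + 0.035139 = 0.338053
P(A|B) = 0.302914/0.338053 = 0.8961

P(A|B) = 0.8961


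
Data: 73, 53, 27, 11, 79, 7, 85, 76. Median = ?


Sorted: 7, 11, 27, 53, 73, 76, 79, 85
n = 8 (even)
Middle values: 53 and 73
Median = (53+73)/2 = 63.0000

Median = 63.0000


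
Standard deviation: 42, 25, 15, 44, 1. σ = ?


Mean = 25.4000
Variance = 265.0400
SD = sqrt(265.0400) = 16.2800

SD = 16.2800


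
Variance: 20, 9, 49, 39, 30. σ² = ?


Mean = 29.4000
Squared deviations: 88.3600, 416.1600, 384.1600, 92.1600, 0.3600
Sum = 981.2000
Variance = 981.2000/5 = 196.2400

Variance = 196.2400


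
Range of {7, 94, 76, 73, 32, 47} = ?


Max = 94, Min = 7
Range = 94 - 7 = 87

Range = 87


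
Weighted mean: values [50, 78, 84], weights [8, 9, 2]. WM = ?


Numerator = 50*8 + 78*9 + 84*2 = 1270
Denominator = 8 + 9 + 2 = 19
WM = 1270/19 = 66.8421

WM = 66.8421


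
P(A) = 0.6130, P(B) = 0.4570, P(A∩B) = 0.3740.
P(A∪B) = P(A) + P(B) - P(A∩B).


P(A∪B) = 0.6130 + 0.4570 - 0.3740
= 1.0700 - 0.3740
= 0.6960

P(A∪B) = 0.6960


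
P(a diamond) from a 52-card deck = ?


13 diamonds in 52 cards
P = 13/52 = 0.2500

P = 0.2500


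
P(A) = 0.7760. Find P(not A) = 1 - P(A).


P(not A) = 1 - 0.7760 = 0.2240

P(not A) = 0.2240


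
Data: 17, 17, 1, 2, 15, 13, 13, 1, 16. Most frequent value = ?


Frequencies: 1:2, 2:1, 13:2, 15:1, 16:1, 17:2
Max frequency = 2
Mode = 1, 13, 17

Mode = 1, 13, 17


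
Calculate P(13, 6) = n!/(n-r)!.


P(13,6) = 13!/7!
= 6227020800/5040
= 1235520

P(13,6) = 1235520


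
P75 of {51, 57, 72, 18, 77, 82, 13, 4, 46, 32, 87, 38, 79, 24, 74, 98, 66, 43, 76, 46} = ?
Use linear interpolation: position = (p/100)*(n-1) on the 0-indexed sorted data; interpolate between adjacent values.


Sorted: 4, 13, 18, 24, 32, 38, 43, 46, 46, 51, 57, 66, 72, 74, 76, 77, 79, 82, 87, 98
n = 20
Index = 75/100 * 19 = 14.2500
Lower = data[14] = 76, Upper = data[15] = 77
P75 = 76 + 0.2500*(1) = 76.2500

P75 = 76.2500


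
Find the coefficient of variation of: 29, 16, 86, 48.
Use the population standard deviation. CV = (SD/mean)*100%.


Mean = 44.7500
SD = 26.3948
CV = (26.3948/44.7500)*100 = 58.9829%

CV = 58.9829%


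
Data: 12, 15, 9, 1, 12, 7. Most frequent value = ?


Frequencies: 1:1, 7:1, 9:1, 12:2, 15:1
Max frequency = 2
Mode = 12

Mode = 12


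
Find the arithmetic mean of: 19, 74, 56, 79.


Sum = 19 + 74 + 56 + 79 = 228
n = 4
Mean = 228/4 = 57.0000

Mean = 57.0000


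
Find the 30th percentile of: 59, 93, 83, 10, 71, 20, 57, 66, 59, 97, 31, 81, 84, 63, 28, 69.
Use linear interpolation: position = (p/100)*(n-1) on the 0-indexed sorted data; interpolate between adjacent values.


Sorted: 10, 20, 28, 31, 57, 59, 59, 63, 66, 69, 71, 81, 83, 84, 93, 97
n = 16
Index = 30/100 * 15 = 4.5000
Lower = data[4] = 57, Upper = data[5] = 59
P30 = 57 + 0.5000*(2) = 58.0000

P30 = 58.0000


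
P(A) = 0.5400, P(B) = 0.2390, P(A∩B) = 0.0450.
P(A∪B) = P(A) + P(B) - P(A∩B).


P(A∪B) = 0.5400 + 0.2390 - 0.0450
= 0.7790 - 0.0450
= 0.7340

P(A∪B) = 0.7340


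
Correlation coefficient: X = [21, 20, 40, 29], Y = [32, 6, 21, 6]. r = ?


Mean X = 27.5000, Mean Y = 16.2500
SD X = 8.015610, SD Y = 10.963006
Cov = 4.625000
r = 4.625000/(8.015610*10.963006) = 0.0526

r = 0.0526


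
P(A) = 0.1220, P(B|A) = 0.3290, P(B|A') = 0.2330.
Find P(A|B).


P(B) = P(B|A)*P(A) + P(B|A')*P(A')
= 0.3290*0.1220 + 0.2330*0.8780
= 0.040138 + 0.204574 = 0.244712
P(A|B) = 0.040138/0.244712 = 0.1640

P(A|B) = 0.1640


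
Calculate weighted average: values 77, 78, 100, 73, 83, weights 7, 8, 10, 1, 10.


Numerator = 77*7 + 78*8 + 100*10 + 73*1 + 83*10 = 3066
Denominator = 7 + 8 + 10 + 1 + 10 = 36
WM = 3066/36 = 85.1667

WM = 85.1667


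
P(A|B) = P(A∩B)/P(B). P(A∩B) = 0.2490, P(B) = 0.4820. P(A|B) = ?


P(A|B) = 0.2490/0.4820 = 0.5166

P(A|B) = 0.5166


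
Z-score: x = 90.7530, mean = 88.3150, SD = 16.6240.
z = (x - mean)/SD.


z = (90.7530 - 88.3150)/16.6240
= 2.4380/16.6240
= 0.1467

z = 0.1467


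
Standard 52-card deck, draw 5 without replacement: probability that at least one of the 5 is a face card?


P(at least one) = 1 - P(none)
P(none) = (40/52) × (39/51) × (38/50) × (37/49) × (36/48) = 0.253181
P(at least one) = 1 - 0.253181 = 0.7468

P = 0.7468


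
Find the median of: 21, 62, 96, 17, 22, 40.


Sorted: 17, 21, 22, 40, 62, 96
n = 6 (even)
Middle values: 22 and 40
Median = (22+40)/2 = 31.0000

Median = 31.0000


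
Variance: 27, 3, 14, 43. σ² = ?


Mean = 21.7500
Squared deviations: 27.5625, 351.5625, 60.0625, 451.5625
Sum = 890.7500
Variance = 890.7500/4 = 222.6875

Variance = 222.6875


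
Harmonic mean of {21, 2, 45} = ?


Sum of reciprocals = 1/21 + 1/2 + 1/45 = 0.569841
HM = 3/0.569841 = 5.2646

HM = 5.2646


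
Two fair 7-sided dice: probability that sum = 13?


Total outcomes = 7×7 = 49
Favorable (sum = 13): 2
P = 2/49 = 0.0408

P = 0.0408


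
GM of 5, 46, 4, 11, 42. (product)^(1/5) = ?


Product = 5 × 46 × 4 × 11 × 42 = 425040
GM = 425040^(1/5) = 13.3563

GM = 13.3563


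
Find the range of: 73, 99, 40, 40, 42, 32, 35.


Max = 99, Min = 32
Range = 99 - 32 = 67

Range = 67


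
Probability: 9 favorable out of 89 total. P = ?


P = 9/89 = 0.1011

P = 0.1011


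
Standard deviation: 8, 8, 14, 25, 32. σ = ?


Mean = 17.4000
Variance = 91.8400
SD = sqrt(91.8400) = 9.5833

SD = 9.5833


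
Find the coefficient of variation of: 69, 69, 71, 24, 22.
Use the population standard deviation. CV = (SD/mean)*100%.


Mean = 51.0000
SD = 22.8823
CV = (22.8823/51.0000)*100 = 44.8673%

CV = 44.8673%


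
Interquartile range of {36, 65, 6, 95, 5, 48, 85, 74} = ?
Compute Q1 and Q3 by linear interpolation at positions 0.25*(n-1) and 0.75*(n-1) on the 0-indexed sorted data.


Sorted: 5, 6, 36, 48, 65, 74, 85, 95
Q1 (25th %ile) = 28.5000
Q3 (75th %ile) = 76.7500
IQR = 76.7500 - 28.5000 = 48.2500

IQR = 48.2500


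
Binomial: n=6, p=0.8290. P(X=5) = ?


C(6,5) = 6
p^5 = 0.391537
(1-p)^1 = 0.171000
P = 6 * 0.391537 * 0.171000 = 0.4017

P(X=5) = 0.4017


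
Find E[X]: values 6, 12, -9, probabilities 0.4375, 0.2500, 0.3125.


E[X] = 6*0.4375 + 12*0.2500 - 9*0.3125
= 2.6250 + 3.0000 - 2.8125
= 2.8125

E[X] = 2.8125


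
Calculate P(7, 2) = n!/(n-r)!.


P(7,2) = 7!/5!
= 5040/120
= 42

P(7,2) = 42


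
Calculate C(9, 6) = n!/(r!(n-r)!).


C(9,6) = 9!/(6! × 3!)
= 362880/(720 × 6)
= 84

C(9,6) = 84


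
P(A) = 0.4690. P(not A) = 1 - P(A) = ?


P(not A) = 1 - 0.4690 = 0.5310

P(not A) = 0.5310


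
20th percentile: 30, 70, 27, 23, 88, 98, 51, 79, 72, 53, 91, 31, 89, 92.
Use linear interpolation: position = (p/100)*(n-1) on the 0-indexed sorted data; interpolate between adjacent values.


Sorted: 23, 27, 30, 31, 51, 53, 70, 72, 79, 88, 89, 91, 92, 98
n = 14
Index = 20/100 * 13 = 2.6000
Lower = data[2] = 30, Upper = data[3] = 31
P20 = 30 + 0.6000*(1) = 30.6000

P20 = 30.6000


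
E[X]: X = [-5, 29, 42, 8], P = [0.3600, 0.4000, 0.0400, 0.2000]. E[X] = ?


E[X] = -5*0.3600 + 29*0.4000 + 42*0.0400 + 8*0.2000
= -1.8000 + 11.6000 + 1.6800 + 1.6000
= 13.0800

E[X] = 13.0800


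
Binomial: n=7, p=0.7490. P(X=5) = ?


C(7,5) = 21
p^5 = 0.235727
(1-p)^2 = 0.063001
P = 21 * 0.235727 * 0.063001 = 0.3119

P(X=5) = 0.3119


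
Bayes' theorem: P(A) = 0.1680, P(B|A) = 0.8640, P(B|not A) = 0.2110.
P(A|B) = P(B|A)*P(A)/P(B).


P(B) = P(B|A)*P(A) + P(B|A')*P(A')
= 0.8640*0.1680 + 0.2110*0.8320
= 0.145152 + 0.175552 = 0.320704
P(A|B) = 0.145152/0.320704 = 0.4526

P(A|B) = 0.4526


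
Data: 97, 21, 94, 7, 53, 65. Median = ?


Sorted: 7, 21, 53, 65, 94, 97
n = 6 (even)
Middle values: 53 and 65
Median = (53+65)/2 = 59.0000

Median = 59.0000


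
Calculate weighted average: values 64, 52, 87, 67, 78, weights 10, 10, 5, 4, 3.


Numerator = 64*10 + 52*10 + 87*5 + 67*4 + 78*3 = 2097
Denominator = 10 + 10 + 5 + 4 + 3 = 32
WM = 2097/32 = 65.5312

WM = 65.5312


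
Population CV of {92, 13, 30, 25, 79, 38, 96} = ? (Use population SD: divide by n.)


Mean = 53.2857
SD = 32.0344
CV = (32.0344/53.2857)*100 = 60.1182%

CV = 60.1182%


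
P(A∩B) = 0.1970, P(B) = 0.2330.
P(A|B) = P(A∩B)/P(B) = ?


P(A|B) = 0.1970/0.2330 = 0.8455

P(A|B) = 0.8455


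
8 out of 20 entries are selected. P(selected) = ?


P = 8/20 = 0.4000

P = 0.4000


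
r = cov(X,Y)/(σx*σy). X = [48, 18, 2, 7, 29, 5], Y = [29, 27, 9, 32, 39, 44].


Mean X = 18.1667, Mean Y = 30.0000
SD X = 16.159792, SD Y = 11.045361
Cov = 33.500000
r = 33.500000/(16.159792*11.045361) = 0.1877

r = 0.1877


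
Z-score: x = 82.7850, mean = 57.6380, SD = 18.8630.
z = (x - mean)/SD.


z = (82.7850 - 57.6380)/18.8630
= 25.1470/18.8630
= 1.3331

z = 1.3331


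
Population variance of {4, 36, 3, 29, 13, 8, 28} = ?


Mean = 17.2857
Squared deviations: 176.5102, 350.2245, 204.0816, 137.2245, 18.3673, 86.2245, 114.7959
Sum = 1087.4286
Variance = 1087.4286/7 = 155.3469

Variance = 155.3469


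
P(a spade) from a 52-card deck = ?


13 spades in 52 cards
P = 13/52 = 0.2500

P = 0.2500


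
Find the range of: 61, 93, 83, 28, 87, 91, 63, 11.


Max = 93, Min = 11
Range = 93 - 11 = 82

Range = 82


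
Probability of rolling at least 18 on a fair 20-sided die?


Favorable outcomes (roll ≥ 18): 3
Total outcomes = 20
P = 3/20 = 0.1500

P = 0.1500


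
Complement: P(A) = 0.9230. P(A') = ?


P(not A) = 1 - 0.9230 = 0.0770

P(not A) = 0.0770


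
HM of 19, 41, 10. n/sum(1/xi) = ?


Sum of reciprocals = 1/19 + 1/41 + 1/10 = 0.177022
HM = 3/0.177022 = 16.9471

HM = 16.9471


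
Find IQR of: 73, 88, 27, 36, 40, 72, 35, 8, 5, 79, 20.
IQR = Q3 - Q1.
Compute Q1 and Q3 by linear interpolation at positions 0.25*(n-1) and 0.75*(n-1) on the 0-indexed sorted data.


Sorted: 5, 8, 20, 27, 35, 36, 40, 72, 73, 79, 88
Q1 (25th %ile) = 23.5000
Q3 (75th %ile) = 72.5000
IQR = 72.5000 - 23.5000 = 49.0000

IQR = 49.0000


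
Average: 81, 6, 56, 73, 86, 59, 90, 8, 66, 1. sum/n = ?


Sum = 81 + 6 + 56 + 73 + 86 + 59 + 90 + 8 + 66 + 1 = 526
n = 10
Mean = 526/10 = 52.6000

Mean = 52.6000


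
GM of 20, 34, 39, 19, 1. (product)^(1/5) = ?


Product = 20 × 34 × 39 × 19 × 1 = 503880
GM = 503880^(1/5) = 13.8186

GM = 13.8186


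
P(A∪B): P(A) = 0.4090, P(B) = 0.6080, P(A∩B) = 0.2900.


P(A∪B) = 0.4090 + 0.6080 - 0.2900
= 1.0170 - 0.2900
= 0.7270

P(A∪B) = 0.7270


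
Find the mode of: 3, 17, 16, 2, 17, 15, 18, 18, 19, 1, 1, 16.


Frequencies: 1:2, 2:1, 3:1, 15:1, 16:2, 17:2, 18:2, 19:1
Max frequency = 2
Mode = 1, 16, 17, 18

Mode = 1, 16, 17, 18


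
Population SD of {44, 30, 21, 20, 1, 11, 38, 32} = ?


Mean = 24.6250
Variance = 176.9844
SD = sqrt(176.9844) = 13.3035

SD = 13.3035


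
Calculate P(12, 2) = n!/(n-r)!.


P(12,2) = 12!/10!
= 479001600/3628800
= 132

P(12,2) = 132


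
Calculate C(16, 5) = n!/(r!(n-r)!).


C(16,5) = 16!/(5! × 11!)
= 20922789888000/(120 × 39916800)
= 4368

C(16,5) = 4368


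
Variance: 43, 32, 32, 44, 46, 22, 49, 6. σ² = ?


Mean = 34.2500
Squared deviations: 76.5625, 5.0625, 5.0625, 95.0625, 138.0625, 150.0625, 217.5625, 798.0625
Sum = 1485.5000
Variance = 1485.5000/8 = 185.6875

Variance = 185.6875


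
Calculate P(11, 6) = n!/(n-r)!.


P(11,6) = 11!/5!
= 39916800/120
= 332640

P(11,6) = 332640
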